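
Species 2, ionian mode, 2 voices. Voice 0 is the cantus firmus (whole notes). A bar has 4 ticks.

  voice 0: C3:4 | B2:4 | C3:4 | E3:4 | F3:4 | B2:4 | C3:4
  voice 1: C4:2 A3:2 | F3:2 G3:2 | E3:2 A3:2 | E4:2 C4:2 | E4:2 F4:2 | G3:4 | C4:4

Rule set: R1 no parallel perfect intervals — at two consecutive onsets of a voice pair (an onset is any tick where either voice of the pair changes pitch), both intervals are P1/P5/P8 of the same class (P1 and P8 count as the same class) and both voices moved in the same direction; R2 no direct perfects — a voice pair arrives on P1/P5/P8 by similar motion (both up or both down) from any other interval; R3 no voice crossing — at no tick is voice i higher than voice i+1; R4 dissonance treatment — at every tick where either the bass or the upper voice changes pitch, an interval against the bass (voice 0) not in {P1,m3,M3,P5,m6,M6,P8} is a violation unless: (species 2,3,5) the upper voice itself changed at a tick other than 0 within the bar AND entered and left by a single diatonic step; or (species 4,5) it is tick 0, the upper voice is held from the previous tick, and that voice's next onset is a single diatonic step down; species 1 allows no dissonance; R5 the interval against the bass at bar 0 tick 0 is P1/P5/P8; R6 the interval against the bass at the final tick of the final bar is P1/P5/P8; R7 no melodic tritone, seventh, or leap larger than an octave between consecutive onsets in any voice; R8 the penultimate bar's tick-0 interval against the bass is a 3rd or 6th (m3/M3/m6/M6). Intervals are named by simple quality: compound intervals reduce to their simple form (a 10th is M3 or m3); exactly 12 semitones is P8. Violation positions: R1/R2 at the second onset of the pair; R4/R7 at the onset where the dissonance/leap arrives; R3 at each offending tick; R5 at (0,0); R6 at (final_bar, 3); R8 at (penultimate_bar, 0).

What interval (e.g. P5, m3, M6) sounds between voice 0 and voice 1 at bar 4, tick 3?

voice 0=F3 voice 1=F4 -> P8

P8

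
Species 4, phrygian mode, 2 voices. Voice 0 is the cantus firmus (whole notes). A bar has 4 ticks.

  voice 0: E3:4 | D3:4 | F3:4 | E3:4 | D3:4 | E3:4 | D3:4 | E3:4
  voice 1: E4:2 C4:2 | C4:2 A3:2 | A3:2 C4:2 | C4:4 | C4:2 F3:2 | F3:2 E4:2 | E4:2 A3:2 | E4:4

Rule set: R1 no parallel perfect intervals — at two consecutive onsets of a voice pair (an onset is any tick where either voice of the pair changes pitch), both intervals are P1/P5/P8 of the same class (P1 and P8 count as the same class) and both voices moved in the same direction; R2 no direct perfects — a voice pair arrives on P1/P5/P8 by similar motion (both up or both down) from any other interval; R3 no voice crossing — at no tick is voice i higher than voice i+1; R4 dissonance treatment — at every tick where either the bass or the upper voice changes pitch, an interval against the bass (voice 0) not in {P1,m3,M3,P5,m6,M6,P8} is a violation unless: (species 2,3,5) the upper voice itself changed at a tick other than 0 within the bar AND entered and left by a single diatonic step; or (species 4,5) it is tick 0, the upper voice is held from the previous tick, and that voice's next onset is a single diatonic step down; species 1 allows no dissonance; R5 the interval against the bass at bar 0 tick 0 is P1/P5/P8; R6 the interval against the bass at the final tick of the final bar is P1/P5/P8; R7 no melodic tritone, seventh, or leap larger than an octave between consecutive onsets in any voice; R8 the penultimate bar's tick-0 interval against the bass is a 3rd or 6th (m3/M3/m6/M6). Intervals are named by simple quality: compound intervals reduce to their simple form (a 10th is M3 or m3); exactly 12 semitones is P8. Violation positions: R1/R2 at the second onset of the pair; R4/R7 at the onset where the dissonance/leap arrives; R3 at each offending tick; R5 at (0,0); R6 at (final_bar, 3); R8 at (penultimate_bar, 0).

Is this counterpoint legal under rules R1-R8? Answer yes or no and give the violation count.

bar 0: v0=E3 v1=E4 (P8)
bar 1: v0=D3 v1=C4 (m7)
bar 2: v0=F3 v1=A3 (M3)
bar 3: v0=E3 v1=C4 (m6)
bar 4: v0=D3 v1=C4 (m7)
bar 5: v0=E3 v1=F3 (m2)
bar 6: v0=D3 v1=E4 (M2)
bar 7: v0=E3 v1=E4 (P8)
  R4 @ bar1.0: D3/C4 m7 untreated
  R4 @ bar4.0: D3/C4 m7 untreated
  R4 @ bar5.0: E3/F3 m2 untreated
  R7 @ bar5.2: F3->E4 leap 11st
  R4 @ bar6.0: D3/E4 M2 untreated
  R8 @ bar6.0: penult M2 not 3rd/6th
  R2 @ bar7.0: D3/A3 P5 -> E3/E4 P8 similar

No (7 violations)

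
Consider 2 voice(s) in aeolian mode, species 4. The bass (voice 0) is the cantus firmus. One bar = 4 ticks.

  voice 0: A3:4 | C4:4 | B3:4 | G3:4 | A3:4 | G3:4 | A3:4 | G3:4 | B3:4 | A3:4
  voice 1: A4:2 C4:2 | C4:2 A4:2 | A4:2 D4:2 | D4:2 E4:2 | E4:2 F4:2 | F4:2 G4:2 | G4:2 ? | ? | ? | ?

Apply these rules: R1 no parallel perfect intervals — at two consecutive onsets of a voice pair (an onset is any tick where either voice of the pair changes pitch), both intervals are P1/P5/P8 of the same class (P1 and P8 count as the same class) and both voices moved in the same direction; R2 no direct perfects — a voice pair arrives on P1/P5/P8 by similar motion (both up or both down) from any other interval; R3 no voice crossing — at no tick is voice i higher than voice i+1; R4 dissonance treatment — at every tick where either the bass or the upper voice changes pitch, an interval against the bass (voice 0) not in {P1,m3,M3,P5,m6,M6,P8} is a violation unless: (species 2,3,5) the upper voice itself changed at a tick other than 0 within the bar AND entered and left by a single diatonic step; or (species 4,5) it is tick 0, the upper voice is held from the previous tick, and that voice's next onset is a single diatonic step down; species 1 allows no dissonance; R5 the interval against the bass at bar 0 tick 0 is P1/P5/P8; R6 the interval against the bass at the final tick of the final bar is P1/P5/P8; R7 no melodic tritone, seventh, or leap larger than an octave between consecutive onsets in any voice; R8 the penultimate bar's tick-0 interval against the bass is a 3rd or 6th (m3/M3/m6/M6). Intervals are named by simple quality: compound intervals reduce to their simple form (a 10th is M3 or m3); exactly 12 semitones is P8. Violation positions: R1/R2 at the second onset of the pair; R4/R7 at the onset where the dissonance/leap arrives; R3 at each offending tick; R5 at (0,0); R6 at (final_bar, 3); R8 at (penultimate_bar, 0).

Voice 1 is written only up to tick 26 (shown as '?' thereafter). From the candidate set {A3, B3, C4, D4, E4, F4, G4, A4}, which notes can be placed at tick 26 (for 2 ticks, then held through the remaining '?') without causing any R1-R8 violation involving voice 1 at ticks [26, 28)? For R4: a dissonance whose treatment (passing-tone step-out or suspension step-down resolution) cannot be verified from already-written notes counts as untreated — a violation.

A3: violates R7
B3: violates R4
C4: legal
D4: violates R4
E4: legal
F4: legal
G4: legal
A4: legal

{A4, C4, E4, F4, G4}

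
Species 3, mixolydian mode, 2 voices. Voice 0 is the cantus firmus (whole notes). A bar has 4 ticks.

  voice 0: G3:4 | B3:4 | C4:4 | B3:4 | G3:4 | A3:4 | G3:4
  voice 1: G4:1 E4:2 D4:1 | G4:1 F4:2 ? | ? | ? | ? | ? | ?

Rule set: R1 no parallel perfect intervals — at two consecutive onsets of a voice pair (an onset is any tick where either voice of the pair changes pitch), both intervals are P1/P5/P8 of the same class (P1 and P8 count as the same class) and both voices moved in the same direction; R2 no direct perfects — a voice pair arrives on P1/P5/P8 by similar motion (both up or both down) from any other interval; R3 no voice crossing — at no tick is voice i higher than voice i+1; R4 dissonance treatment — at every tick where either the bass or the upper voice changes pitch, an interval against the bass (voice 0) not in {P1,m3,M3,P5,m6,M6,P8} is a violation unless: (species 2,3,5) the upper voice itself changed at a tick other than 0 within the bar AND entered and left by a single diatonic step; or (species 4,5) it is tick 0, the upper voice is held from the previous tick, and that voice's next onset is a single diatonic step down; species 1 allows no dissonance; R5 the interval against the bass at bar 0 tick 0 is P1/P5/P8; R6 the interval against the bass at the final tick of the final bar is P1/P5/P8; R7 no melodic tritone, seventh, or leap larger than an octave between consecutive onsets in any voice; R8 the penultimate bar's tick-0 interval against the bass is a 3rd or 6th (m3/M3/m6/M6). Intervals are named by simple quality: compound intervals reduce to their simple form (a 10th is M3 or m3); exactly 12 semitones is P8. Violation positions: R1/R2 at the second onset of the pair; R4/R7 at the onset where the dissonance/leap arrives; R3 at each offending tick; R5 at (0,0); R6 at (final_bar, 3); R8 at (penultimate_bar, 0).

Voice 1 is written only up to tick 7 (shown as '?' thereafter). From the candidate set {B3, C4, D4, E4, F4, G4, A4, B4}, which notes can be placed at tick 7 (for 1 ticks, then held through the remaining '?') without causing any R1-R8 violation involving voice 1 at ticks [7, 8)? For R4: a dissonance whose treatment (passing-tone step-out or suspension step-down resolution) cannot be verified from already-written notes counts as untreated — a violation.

B3: violates R7
C4: violates R4
D4: legal
E4: violates R4
F4: legal
G4: legal
A4: violates R4
B4: violates R7

{D4, F4, G4}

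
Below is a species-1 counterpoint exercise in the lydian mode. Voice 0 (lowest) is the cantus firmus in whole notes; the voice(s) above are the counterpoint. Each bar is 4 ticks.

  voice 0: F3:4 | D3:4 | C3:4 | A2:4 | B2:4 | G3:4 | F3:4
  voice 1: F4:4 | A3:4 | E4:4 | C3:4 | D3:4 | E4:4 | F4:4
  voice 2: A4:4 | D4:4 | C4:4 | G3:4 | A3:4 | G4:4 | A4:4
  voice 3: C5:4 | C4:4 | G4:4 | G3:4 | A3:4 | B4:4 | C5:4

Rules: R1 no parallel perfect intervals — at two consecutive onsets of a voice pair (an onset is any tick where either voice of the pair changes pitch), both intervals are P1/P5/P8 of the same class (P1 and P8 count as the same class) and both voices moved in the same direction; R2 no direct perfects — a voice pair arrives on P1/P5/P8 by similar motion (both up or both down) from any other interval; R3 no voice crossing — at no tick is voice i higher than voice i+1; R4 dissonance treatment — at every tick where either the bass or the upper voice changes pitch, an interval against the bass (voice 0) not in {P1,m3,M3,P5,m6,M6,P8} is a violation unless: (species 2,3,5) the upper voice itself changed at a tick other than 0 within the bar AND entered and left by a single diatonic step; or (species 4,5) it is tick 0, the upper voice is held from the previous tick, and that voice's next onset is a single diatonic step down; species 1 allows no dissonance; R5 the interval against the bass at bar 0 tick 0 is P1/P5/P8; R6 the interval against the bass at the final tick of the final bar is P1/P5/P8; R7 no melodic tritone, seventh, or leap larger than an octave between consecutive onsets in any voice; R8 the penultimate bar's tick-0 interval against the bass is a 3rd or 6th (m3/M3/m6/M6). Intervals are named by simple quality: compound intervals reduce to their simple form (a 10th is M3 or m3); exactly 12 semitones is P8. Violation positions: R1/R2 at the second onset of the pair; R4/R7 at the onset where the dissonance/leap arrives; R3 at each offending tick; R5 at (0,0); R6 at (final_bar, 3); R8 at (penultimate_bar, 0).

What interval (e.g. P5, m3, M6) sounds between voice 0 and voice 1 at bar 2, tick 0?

M3

voice 0=C3 voice 1=E4 -> M3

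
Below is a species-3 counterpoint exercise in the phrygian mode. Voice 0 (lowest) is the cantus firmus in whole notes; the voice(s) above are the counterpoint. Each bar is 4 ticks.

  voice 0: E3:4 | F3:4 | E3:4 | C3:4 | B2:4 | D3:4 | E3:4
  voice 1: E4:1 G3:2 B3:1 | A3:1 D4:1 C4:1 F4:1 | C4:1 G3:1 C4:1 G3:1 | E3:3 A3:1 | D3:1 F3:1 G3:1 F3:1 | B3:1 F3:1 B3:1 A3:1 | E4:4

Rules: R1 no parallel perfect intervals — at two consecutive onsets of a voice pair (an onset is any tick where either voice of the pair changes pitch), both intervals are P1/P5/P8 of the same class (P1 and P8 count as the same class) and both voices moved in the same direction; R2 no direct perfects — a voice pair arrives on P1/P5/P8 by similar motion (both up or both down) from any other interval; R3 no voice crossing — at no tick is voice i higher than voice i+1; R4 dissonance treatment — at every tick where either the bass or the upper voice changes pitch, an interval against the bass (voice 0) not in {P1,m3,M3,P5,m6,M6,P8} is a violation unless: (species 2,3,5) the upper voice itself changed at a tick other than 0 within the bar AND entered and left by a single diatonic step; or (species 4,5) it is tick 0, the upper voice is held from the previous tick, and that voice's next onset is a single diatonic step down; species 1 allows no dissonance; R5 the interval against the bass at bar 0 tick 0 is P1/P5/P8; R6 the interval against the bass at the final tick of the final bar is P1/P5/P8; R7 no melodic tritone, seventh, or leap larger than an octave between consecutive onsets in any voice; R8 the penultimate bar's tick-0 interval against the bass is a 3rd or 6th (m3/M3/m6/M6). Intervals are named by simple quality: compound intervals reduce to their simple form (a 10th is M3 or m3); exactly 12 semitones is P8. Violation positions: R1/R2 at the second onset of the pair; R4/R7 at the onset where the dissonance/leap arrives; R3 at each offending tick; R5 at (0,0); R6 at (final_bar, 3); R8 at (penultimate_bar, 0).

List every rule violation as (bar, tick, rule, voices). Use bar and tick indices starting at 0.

bar 0: v0=E3 v1=E4 downbeat P8
bar 1: v0=F3 v1=A3 downbeat M3
bar 2: v0=E3 v1=C4 downbeat m6
bar 3: v0=C3 v1=E3 downbeat M3
bar 4: v0=B2 v1=D3 downbeat m3
bar 5: v0=D3 v1=B3 downbeat M6
bar 6: v0=E3 v1=E4 downbeat P8
  -> R4 @ bar 4 tick 1 v(0, 1): B2/F3 TT untreated
  -> R4 @ bar 4 tick 3 v(0, 1): B2/F3 TT untreated
  -> R7 @ bar 5 tick 0 v(1,): F3->B3 leap 6st
  -> R7 @ bar 5 tick 1 v(1,): B3->F3 leap 6st
  -> R7 @ bar 5 tick 2 v(1,): F3->B3 leap 6st
  -> R2 @ bar 6 tick 0 v(0, 1): D3/A3 P5 -> E3/E4 P8 similar

(4, 1, R4, (0, 1))
(4, 3, R4, (0, 1))
(5, 0, R7, (1,))
(5, 1, R7, (1,))
(5, 2, R7, (1,))
(6, 0, R2, (0, 1))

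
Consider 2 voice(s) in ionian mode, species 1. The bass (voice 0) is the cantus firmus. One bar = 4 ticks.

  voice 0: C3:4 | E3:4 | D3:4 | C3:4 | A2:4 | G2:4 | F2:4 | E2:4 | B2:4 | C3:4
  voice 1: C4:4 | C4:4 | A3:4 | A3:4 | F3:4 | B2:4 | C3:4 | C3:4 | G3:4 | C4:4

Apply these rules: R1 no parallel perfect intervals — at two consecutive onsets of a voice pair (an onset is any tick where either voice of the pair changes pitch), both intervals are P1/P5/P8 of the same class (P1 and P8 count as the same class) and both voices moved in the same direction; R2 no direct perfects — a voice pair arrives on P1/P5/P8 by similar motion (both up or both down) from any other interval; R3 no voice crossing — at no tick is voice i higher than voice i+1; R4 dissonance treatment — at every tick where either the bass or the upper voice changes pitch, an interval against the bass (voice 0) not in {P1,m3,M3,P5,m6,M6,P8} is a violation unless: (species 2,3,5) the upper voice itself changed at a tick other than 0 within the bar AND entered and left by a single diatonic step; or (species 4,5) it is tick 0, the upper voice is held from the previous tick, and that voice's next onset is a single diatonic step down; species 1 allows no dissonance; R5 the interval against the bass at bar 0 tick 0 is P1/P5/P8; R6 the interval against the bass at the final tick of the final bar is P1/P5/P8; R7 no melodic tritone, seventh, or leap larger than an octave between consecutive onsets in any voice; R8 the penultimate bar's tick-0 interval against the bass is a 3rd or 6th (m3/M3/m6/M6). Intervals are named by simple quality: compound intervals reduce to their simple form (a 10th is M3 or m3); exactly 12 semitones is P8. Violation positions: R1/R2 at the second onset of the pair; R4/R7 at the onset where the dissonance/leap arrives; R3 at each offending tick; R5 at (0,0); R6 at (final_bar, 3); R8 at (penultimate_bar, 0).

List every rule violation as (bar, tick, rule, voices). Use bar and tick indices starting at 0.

bar 0: v0=C3 v1=C4 downbeat P8
bar 1: v0=E3 v1=C4 downbeat m6
bar 2: v0=D3 v1=A3 downbeat P5
bar 3: v0=C3 v1=A3 downbeat M6
bar 4: v0=A2 v1=F3 downbeat m6
bar 5: v0=G2 v1=B2 downbeat M3
bar 6: v0=F2 v1=C3 downbeat P5
bar 7: v0=E2 v1=C3 downbeat m6
bar 8: v0=B2 v1=G3 downbeat m6
bar 9: v0=C3 v1=C4 downbeat P8
  -> R2 @ bar 2 tick 0 v(0, 1): E3/C4 m6 -> D3/A3 P5 similar
  -> R7 @ bar 5 tick 0 v(1,): F3->B2 leap 6st
  -> R2 @ bar 9 tick 0 v(0, 1): B2/G3 m6 -> C3/C4 P8 similar

(2, 0, R2, (0, 1))
(5, 0, R7, (1,))
(9, 0, R2, (0, 1))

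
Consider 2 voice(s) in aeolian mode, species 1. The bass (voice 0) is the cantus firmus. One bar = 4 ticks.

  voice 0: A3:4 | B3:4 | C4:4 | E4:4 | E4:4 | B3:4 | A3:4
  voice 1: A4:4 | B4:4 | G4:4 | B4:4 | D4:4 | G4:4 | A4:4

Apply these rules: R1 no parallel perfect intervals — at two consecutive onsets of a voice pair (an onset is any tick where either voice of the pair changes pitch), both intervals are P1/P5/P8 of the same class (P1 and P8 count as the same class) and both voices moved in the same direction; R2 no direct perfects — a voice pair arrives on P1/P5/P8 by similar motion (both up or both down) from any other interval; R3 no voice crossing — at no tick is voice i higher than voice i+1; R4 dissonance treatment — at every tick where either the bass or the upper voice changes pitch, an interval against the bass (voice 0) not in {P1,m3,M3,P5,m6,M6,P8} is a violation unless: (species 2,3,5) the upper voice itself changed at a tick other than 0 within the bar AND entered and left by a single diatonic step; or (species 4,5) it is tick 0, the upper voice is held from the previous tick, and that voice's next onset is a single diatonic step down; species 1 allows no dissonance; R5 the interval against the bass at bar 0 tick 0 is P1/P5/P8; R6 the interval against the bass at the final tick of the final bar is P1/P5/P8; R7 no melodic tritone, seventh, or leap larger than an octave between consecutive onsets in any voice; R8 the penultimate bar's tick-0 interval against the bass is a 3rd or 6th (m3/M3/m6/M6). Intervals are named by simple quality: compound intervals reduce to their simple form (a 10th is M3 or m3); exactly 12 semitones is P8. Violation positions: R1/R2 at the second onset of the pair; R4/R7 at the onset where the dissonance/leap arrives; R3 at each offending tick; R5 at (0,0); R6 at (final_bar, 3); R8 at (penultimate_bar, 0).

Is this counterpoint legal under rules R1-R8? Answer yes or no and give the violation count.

bar 0: v0=A3 v1=A4 (P8)
bar 1: v0=B3 v1=B4 (P8)
bar 2: v0=C4 v1=G4 (P5)
bar 3: v0=E4 v1=B4 (P5)
bar 4: v0=E4 v1=D4 (M2)
bar 5: v0=B3 v1=G4 (m6)
bar 6: v0=A3 v1=A4 (P8)
  R1 @ bar1.0: A3/A4 P8 -> B3/B4 P8 similar
  R1 @ bar3.0: C4/G4 P5 -> E4/B4 P5 similar
  R3 @ bar4.0: E4 above D4
  R4 @ bar4.0: E4/D4 M2 untreated
  R3 @ bar4.1: E4 above D4
  R3 @ bar4.2: E4 above D4
  R3 @ bar4.3: E4 above D4

No (7 violations)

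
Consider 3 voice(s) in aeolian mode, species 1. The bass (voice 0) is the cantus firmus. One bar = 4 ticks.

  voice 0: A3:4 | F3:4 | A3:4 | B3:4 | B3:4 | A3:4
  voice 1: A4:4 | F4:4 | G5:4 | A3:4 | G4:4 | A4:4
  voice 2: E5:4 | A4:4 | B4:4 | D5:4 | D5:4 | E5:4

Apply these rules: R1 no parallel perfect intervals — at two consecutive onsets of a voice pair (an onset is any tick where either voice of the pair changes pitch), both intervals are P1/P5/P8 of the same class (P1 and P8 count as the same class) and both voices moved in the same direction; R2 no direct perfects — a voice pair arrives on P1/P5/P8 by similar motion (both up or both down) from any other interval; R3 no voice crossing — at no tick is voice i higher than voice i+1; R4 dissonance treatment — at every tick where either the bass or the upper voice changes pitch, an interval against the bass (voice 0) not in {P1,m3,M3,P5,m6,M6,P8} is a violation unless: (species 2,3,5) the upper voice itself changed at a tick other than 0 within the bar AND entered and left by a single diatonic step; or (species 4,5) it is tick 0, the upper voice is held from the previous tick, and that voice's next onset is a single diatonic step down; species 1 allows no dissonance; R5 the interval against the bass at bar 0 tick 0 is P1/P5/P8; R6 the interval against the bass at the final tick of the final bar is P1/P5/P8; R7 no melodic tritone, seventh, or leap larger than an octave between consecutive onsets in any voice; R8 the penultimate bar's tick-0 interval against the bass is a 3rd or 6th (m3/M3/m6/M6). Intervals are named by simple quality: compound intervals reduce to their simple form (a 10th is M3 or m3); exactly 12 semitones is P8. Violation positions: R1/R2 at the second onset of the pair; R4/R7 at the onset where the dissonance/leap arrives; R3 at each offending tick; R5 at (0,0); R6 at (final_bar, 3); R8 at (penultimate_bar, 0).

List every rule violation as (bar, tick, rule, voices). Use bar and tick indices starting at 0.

(1, 0, R1, (0, 1))
(2, 0, R3, (1, 2))
(2, 0, R4, (0, 1))
(2, 0, R4, (0, 2))
(2, 0, R7, (1,))
(2, 1, R3, (1, 2))
(2, 2, R3, (1, 2))
(2, 3, R3, (1, 2))
(3, 0, R3, (0, 1))
(3, 0, R4, (0, 1))
(3, 0, R7, (1,))
(3, 1, R3, (0, 1))
(3, 2, R3, (0, 1))
(3, 3, R3, (0, 1))
(4, 0, R7, (1,))
(5, 0, R1, (1, 2))

bar 0: v0=A3 v1=A4 v2=E5 downbeat P5
bar 1: v0=F3 v1=F4 v2=A4 downbeat M3
bar 2: v0=A3 v1=G5 v2=B4 downbeat M2
bar 3: v0=B3 v1=A3 v2=D5 downbeat m3
bar 4: v0=B3 v1=G4 v2=D5 downbeat m3
bar 5: v0=A3 v1=A4 v2=E5 downbeat P5
  -> R1 @ bar 1 tick 0 v(0, 1): A3/A4 P8 -> F3/F4 P8 similar
  -> R3 @ bar 2 tick 0 v(1, 2): G5 above B4
  -> R4 @ bar 2 tick 0 v(0, 1): A3/G5 m7 untreated
  -> R4 @ bar 2 tick 0 v(0, 2): A3/B4 M2 untreated
  -> R7 @ bar 2 tick 0 v(1,): F4->G5 leap 14st
  -> R3 @ bar 2 tick 1 v(1, 2): G5 above B4
  -> R3 @ bar 2 tick 2 v(1, 2): G5 above B4
  -> R3 @ bar 2 tick 3 v(1, 2): G5 above B4
  -> R3 @ bar 3 tick 0 v(0, 1): B3 above A3
  -> R4 @ bar 3 tick 0 v(0, 1): B3/A3 M2 untreated
  -> R7 @ bar 3 tick 0 v(1,): G5->A3 leap 22st
  -> R3 @ bar 3 tick 1 v(0, 1): B3 above A3
  -> R3 @ bar 3 tick 2 v(0, 1): B3 above A3
  -> R3 @ bar 3 tick 3 v(0, 1): B3 above A3
  -> R7 @ bar 4 tick 0 v(1,): A3->G4 leap 10st
  -> R1 @ bar 5 tick 0 v(1, 2): G4/D5 P5 -> A4/E5 P5 similar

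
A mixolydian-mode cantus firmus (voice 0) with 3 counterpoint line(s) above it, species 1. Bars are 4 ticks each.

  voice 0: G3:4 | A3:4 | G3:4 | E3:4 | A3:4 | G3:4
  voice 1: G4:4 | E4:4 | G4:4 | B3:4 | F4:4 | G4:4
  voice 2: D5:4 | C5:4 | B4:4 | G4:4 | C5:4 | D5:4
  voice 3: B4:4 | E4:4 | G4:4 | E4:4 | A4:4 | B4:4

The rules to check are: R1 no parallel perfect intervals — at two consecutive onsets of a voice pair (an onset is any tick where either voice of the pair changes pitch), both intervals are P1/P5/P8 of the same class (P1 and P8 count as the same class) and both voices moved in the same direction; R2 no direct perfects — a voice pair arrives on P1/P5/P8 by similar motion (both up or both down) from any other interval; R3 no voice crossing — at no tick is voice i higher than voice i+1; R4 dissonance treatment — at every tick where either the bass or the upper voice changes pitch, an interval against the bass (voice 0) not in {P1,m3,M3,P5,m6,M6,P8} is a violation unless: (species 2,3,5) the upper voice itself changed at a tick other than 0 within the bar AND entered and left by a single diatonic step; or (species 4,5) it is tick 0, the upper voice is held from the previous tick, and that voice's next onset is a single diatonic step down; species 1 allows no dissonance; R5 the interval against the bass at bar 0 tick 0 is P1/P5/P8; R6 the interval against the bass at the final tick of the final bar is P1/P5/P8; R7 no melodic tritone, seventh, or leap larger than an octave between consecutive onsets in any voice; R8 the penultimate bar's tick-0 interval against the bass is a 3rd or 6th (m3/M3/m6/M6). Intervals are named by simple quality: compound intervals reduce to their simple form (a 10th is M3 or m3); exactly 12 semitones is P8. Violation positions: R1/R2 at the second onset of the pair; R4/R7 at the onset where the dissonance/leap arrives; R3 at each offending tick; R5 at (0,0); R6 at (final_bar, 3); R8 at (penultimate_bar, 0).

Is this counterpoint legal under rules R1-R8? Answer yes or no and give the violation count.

bar 0: v0=G3 v1=G4 v2=D5 v3=B4 (M3)
bar 1: v0=A3 v1=E4 v2=C5 v3=E4 (P5)
bar 2: v0=G3 v1=G4 v2=B4 v3=G4 (P8)
bar 3: v0=E3 v1=B3 v2=G4 v3=E4 (P8)
bar 4: v0=A3 v1=F4 v2=C5 v3=A4 (P8)
bar 5: v0=G3 v1=G4 v2=D5 v3=B4 (M3)
  R3 @ bar0.0: D5 above B4
  R5 @ bar0.0: opens on M3
  R3 @ bar0.1: D5 above B4
  R3 @ bar0.2: D5 above B4
  R3 @ bar0.3: D5 above B4
  R2 @ bar1.0: G4/B4 M3 -> E4/E4 P1 similar
  R3 @ bar1.0: C5 above E4
  R3 @ bar1.1: C5 above E4
  R3 @ bar1.2: C5 above E4
  R3 @ bar1.3: C5 above E4
  R1 @ bar2.0: E4/E4 P1 -> G4/G4 P1 similar
  R3 @ bar2.0: B4 above G4
  R3 @ bar2.1: B4 above G4
  R3 @ bar2.2: B4 above G4
  R3 @ bar2.3: B4 above G4
  R1 @ bar3.0: G3/G4 P8 -> E3/E4 P8 similar
  R2 @ bar3.0: G3/G4 P8 -> E3/B3 P5 similar
  R3 @ bar3.0: G4 above E4
  R3 @ bar3.1: G4 above E4
  R3 @ bar3.2: G4 above E4
  R3 @ bar3.3: G4 above E4
  R1 @ bar4.0: E3/E4 P8 -> A3/A4 P8 similar
  R2 @ bar4.0: B3/G4 m6 -> F4/C5 P5 similar
  R3 @ bar4.0: C5 above A4
  R7 @ bar4.0: B3->F4 leap 6st
  R8 @ bar4.0: penult P8 not 3rd/6th
  R3 @ bar4.1: C5 above A4
  R3 @ bar4.2: C5 above A4
  R3 @ bar4.3: C5 above A4
  R1 @ bar5.0: F4/C5 P5 -> G4/D5 P5 similar
  R3 @ bar5.0: D5 above B4
  R3 @ bar5.1: D5 above B4
  R3 @ bar5.2: D5 above B4
  R3 @ bar5.3: D5 above B4
  R6 @ bar5.3: closes on M3

No (35 violations)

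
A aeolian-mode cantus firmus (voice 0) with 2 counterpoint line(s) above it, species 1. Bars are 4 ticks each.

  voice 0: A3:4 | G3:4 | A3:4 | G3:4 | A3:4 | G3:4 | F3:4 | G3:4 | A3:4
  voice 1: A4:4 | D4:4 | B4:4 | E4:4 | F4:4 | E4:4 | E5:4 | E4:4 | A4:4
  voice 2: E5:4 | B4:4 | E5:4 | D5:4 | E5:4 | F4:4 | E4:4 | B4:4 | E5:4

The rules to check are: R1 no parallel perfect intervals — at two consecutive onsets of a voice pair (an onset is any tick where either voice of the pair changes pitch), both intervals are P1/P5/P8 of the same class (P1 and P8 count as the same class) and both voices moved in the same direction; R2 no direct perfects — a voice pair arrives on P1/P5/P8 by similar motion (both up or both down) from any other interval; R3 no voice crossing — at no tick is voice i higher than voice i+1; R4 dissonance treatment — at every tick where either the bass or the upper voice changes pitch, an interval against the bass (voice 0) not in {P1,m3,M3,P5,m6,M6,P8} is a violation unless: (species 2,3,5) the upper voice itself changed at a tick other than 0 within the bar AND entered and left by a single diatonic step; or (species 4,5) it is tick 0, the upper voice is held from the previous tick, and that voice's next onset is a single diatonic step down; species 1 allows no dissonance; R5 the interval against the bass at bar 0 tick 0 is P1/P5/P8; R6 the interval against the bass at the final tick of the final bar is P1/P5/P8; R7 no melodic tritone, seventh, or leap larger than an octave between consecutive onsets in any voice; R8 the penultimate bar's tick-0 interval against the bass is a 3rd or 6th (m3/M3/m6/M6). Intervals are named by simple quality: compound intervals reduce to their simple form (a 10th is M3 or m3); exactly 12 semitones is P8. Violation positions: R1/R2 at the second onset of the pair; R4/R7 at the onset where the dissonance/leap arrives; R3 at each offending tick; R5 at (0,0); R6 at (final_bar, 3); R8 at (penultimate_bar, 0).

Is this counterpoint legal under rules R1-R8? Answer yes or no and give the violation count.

bar 0: v0=A3 v1=A4 v2=E5 (P5)
bar 1: v0=G3 v1=D4 v2=B4 (M3)
bar 2: v0=A3 v1=B4 v2=E5 (P5)
bar 3: v0=G3 v1=E4 v2=D5 (P5)
bar 4: v0=A3 v1=F4 v2=E5 (P5)
bar 5: v0=G3 v1=E4 v2=F4 (m7)
bar 6: v0=F3 v1=E5 v2=E4 (M7)
bar 7: v0=G3 v1=E4 v2=B4 (M3)
bar 8: v0=A3 v1=A4 v2=E5 (P5)
  R2 @ bar1.0: A3/A4 P8 -> G3/D4 P5 similar
  R2 @ bar2.0: G3/B4 M3 -> A3/E5 P5 similar
  R4 @ bar2.0: A3/B4 M2 untreated
  R1 @ bar3.0: A3/E5 P5 -> G3/D5 P5 similar
  R1 @ bar4.0: G3/D5 P5 -> A3/E5 P5 similar
  R4 @ bar5.0: G3/F4 m7 untreated
  R7 @ bar5.0: E5->F4 leap 11st
  R3 @ bar6.0: E5 above E4
  R4 @ bar6.0: F3/E5 M7 untreated
  R4 @ bar6.0: F3/E4 M7 untreated
  R3 @ bar6.1: E5 above E4
  R3 @ bar6.2: E5 above E4
  R3 @ bar6.3: E5 above E4
  R1 @ bar8.0: E4/B4 P5 -> A4/E5 P5 similar
  R2 @ bar8.0: G3/E4 M6 -> A3/A4 P8 similar
  R2 @ bar8.0: G3/B4 M3 -> A3/E5 P5 similar

No (16 violations)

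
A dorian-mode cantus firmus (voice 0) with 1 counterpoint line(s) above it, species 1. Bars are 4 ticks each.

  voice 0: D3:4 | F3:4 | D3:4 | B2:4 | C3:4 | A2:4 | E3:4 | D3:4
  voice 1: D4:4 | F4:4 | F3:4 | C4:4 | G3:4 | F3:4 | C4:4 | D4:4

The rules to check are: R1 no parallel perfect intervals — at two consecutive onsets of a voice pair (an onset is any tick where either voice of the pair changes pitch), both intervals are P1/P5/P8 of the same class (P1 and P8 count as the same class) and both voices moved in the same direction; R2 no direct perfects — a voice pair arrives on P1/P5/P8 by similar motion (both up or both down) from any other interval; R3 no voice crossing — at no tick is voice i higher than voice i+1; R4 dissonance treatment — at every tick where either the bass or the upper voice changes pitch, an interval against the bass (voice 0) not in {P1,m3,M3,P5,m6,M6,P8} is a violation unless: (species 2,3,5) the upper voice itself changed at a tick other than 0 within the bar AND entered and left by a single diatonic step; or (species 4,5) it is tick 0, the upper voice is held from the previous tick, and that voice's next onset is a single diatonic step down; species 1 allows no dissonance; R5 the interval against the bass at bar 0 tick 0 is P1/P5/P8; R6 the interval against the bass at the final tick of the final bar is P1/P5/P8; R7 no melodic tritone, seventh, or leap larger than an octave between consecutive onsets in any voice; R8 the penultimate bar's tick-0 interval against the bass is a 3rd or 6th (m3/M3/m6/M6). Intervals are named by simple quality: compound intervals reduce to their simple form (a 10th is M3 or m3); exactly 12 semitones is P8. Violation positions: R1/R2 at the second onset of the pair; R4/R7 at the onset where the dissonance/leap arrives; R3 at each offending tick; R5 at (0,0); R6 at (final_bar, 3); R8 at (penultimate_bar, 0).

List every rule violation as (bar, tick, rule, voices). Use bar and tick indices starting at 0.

(1, 0, R1, (0, 1))
(3, 0, R4, (0, 1))

bar 0: v0=D3 v1=D4 downbeat P8
bar 1: v0=F3 v1=F4 downbeat P8
bar 2: v0=D3 v1=F3 downbeat m3
bar 3: v0=B2 v1=C4 downbeat m2
bar 4: v0=C3 v1=G3 downbeat P5
bar 5: v0=A2 v1=F3 downbeat m6
bar 6: v0=E3 v1=C4 downbeat m6
bar 7: v0=D3 v1=D4 downbeat P8
  -> R1 @ bar 1 tick 0 v(0, 1): D3/D4 P8 -> F3/F4 P8 similar
  -> R4 @ bar 3 tick 0 v(0, 1): B2/C4 m2 untreated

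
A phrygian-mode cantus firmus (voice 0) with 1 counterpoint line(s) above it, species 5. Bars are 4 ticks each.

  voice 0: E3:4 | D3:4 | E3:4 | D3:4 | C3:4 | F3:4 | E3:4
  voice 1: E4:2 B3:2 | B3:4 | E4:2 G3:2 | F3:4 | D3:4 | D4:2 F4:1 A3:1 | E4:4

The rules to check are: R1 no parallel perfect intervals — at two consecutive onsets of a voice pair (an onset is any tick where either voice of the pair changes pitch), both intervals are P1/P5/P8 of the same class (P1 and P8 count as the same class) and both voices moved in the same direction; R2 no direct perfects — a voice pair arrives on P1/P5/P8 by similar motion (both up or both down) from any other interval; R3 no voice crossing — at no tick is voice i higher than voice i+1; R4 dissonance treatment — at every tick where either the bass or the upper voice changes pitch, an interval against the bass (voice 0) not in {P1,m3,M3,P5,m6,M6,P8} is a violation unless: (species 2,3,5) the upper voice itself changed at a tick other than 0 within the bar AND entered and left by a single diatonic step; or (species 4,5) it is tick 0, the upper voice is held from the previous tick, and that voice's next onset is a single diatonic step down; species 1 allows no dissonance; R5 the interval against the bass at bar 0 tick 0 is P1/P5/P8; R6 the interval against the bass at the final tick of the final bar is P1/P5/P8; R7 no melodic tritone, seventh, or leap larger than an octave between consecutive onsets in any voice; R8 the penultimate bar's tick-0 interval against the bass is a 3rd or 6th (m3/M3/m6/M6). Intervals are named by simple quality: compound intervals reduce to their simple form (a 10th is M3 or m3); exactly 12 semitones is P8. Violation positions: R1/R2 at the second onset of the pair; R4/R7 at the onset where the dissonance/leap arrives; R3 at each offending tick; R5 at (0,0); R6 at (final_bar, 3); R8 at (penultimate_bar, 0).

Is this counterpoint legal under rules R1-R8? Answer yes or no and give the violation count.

bar 0: v0=E3 v1=E4 (P8)
bar 1: v0=D3 v1=B3 (M6)
bar 2: v0=E3 v1=E4 (P8)
bar 3: v0=D3 v1=F3 (m3)
bar 4: v0=C3 v1=D3 (M2)
bar 5: v0=F3 v1=D4 (M6)
bar 6: v0=E3 v1=E4 (P8)
  R2 @ bar2.0: D3/B3 M6 -> E3/E4 P8 similar
  R4 @ bar4.0: C3/D3 M2 untreated

No (2 violations)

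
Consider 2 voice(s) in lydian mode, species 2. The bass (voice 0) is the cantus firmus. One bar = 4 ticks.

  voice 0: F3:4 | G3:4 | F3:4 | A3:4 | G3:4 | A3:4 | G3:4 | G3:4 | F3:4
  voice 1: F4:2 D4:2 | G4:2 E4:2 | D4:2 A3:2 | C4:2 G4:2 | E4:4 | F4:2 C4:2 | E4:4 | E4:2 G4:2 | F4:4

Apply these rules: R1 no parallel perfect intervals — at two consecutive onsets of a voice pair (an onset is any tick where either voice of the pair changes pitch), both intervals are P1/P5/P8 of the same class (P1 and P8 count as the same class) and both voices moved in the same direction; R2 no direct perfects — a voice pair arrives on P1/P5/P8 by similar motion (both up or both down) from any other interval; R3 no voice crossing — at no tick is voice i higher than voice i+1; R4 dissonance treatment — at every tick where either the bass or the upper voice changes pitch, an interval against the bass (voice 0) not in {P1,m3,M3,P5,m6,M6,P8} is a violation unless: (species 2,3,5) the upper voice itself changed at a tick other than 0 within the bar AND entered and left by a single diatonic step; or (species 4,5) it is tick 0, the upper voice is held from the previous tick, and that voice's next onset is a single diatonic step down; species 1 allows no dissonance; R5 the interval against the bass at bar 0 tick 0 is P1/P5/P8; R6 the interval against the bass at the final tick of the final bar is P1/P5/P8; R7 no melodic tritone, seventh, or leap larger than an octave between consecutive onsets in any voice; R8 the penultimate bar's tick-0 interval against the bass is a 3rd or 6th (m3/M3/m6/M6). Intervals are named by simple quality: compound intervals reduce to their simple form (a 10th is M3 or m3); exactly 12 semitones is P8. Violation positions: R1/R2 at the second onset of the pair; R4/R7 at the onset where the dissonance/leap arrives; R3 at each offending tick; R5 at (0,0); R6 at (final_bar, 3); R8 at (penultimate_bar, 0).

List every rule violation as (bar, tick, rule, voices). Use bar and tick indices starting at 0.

(1, 0, R2, (0, 1))
(3, 2, R4, (0, 1))
(8, 0, R1, (0, 1))

bar 0: v0=F3 v1=F4 downbeat P8
bar 1: v0=G3 v1=G4 downbeat P8
bar 2: v0=F3 v1=D4 downbeat M6
bar 3: v0=A3 v1=C4 downbeat m3
bar 4: v0=G3 v1=E4 downbeat M6
bar 5: v0=A3 v1=F4 downbeat m6
bar 6: v0=G3 v1=E4 downbeat M6
bar 7: v0=G3 v1=E4 downbeat M6
bar 8: v0=F3 v1=F4 downbeat P8
  -> R2 @ bar 1 tick 0 v(0, 1): F3/D4 M6 -> G3/G4 P8 similar
  -> R4 @ bar 3 tick 2 v(0, 1): A3/G4 m7 untreated
  -> R1 @ bar 8 tick 0 v(0, 1): G3/G4 P8 -> F3/F4 P8 similar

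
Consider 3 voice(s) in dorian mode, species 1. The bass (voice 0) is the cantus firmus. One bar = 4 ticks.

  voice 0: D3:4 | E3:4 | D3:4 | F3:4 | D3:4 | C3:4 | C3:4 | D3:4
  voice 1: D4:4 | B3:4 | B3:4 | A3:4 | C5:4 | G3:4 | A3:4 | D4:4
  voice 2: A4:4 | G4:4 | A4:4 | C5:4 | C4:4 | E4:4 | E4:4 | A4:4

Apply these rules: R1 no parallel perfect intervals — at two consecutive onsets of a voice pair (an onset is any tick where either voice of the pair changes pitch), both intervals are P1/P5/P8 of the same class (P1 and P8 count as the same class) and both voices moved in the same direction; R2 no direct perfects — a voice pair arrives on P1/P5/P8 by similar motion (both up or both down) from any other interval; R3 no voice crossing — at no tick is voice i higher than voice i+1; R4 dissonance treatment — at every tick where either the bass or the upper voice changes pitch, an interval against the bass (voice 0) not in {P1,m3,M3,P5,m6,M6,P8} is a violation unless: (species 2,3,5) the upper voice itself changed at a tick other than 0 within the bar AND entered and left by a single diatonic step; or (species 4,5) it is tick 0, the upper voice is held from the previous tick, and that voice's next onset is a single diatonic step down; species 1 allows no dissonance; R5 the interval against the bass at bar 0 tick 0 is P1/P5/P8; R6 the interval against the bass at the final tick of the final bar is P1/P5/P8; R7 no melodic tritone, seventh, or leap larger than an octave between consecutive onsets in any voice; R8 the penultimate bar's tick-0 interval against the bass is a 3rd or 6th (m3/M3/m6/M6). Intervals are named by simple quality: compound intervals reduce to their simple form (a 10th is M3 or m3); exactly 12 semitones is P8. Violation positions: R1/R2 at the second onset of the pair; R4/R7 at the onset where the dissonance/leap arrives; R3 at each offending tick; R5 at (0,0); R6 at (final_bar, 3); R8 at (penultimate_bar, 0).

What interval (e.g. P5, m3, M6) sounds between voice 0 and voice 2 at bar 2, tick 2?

P5

voice 0=D3 voice 2=A4 -> P5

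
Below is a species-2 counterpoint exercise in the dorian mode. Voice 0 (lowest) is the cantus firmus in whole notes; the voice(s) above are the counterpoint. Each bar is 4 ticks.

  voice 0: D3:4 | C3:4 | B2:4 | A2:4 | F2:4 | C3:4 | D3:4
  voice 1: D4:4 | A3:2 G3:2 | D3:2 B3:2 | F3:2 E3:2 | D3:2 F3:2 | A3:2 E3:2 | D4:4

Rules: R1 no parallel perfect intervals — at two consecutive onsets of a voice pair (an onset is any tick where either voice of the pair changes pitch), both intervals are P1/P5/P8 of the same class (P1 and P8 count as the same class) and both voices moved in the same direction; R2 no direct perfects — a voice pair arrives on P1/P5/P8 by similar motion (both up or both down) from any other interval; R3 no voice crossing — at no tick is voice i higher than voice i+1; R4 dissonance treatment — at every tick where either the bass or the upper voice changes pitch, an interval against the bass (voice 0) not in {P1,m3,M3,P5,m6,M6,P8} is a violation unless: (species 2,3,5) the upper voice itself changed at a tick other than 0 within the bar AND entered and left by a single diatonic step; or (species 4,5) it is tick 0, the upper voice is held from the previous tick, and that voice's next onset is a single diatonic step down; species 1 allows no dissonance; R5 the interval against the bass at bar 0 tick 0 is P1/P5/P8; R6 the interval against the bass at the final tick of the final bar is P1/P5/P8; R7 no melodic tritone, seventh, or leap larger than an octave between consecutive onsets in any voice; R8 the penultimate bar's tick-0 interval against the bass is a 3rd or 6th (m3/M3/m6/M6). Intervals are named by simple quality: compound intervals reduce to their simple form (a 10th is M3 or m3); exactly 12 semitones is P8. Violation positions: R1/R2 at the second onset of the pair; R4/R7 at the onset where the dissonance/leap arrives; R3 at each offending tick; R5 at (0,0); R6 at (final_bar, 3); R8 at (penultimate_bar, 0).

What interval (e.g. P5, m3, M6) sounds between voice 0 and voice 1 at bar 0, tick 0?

P8

voice 0=D3 voice 1=D4 -> P8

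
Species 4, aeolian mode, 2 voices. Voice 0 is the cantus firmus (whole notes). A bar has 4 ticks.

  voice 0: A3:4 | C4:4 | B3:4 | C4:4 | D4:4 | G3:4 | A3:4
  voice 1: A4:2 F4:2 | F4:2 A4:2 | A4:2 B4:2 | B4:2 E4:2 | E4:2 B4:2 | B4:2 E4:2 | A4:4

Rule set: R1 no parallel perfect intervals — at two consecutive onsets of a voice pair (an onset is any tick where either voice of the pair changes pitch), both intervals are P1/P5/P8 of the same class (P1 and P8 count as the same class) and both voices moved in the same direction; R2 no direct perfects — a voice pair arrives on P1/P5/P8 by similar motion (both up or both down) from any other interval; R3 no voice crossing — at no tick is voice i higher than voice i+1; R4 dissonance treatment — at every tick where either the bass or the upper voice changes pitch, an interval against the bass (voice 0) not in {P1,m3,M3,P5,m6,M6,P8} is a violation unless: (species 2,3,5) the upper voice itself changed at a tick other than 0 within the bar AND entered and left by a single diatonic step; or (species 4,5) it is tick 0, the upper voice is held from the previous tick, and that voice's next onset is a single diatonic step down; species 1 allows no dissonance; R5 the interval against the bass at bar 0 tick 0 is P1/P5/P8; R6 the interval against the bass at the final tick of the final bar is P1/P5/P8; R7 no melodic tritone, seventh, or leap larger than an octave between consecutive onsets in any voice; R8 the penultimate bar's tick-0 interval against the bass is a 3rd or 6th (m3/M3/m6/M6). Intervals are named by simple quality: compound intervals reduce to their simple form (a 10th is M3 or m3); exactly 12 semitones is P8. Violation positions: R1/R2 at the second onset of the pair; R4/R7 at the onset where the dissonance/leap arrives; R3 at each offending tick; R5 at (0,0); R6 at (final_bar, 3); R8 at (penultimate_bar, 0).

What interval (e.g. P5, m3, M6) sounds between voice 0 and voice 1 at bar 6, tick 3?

voice 0=A3 voice 1=A4 -> P8

P8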